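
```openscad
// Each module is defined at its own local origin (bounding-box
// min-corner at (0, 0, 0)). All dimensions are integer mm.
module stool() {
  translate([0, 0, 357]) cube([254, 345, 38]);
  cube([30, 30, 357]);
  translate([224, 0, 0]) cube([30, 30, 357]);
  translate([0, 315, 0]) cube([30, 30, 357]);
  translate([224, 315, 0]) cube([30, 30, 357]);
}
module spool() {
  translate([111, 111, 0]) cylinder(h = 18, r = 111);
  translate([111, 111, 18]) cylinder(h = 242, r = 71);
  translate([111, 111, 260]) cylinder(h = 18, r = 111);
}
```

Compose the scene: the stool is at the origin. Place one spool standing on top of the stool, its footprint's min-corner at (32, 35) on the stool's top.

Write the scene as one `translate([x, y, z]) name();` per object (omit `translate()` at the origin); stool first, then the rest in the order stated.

stool();
translate([32, 35, 395]) spool();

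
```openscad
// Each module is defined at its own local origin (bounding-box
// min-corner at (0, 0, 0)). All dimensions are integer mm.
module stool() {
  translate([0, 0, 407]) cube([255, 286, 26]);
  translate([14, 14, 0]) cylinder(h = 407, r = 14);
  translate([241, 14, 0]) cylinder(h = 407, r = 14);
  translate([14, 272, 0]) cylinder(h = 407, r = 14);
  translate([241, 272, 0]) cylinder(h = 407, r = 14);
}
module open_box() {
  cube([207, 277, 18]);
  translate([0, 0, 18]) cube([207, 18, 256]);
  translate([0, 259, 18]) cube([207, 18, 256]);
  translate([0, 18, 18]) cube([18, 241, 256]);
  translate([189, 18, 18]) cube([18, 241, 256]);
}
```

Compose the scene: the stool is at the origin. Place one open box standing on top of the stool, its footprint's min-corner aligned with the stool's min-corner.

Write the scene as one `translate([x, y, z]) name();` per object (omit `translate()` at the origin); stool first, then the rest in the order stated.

stool();
translate([0, 0, 433]) open_box();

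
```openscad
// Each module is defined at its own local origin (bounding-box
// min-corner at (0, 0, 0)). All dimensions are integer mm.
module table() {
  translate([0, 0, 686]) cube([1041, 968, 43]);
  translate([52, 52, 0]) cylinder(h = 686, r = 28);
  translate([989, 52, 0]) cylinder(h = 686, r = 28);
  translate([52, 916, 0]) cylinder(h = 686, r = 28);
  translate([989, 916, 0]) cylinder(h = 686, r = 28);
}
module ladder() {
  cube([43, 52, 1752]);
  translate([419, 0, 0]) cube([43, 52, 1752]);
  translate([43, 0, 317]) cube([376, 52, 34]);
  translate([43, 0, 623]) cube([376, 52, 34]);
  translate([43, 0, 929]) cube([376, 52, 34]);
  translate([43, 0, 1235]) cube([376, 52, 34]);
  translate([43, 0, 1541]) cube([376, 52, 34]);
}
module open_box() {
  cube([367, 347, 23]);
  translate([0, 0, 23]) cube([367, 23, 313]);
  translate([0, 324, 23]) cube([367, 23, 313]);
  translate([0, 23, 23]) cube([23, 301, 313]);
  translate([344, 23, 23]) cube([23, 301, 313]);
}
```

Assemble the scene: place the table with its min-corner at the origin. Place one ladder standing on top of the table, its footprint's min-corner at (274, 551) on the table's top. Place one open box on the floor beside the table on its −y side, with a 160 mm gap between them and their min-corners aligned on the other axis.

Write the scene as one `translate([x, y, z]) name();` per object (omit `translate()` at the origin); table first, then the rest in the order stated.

table();
translate([274, 551, 729]) ladder();
translate([0, -507, 0]) open_box();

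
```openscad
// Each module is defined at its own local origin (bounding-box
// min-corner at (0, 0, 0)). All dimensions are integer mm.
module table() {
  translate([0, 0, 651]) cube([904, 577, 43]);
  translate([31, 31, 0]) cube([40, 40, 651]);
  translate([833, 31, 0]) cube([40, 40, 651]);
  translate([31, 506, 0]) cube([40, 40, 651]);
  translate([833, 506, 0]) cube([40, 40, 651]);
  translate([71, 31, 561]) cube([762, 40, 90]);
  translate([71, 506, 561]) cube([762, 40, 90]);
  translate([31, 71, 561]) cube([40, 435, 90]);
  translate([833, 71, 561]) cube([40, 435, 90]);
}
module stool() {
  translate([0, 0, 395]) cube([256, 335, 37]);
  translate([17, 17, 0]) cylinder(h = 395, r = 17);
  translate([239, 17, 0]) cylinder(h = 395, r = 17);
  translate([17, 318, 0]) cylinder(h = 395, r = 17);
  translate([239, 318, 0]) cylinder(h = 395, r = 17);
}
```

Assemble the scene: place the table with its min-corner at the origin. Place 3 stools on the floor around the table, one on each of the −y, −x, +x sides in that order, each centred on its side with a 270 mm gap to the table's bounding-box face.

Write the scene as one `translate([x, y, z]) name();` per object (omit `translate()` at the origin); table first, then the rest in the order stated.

table();
translate([324, -605, 0]) stool();
translate([-526, 121, 0]) stool();
translate([1174, 121, 0]) stool();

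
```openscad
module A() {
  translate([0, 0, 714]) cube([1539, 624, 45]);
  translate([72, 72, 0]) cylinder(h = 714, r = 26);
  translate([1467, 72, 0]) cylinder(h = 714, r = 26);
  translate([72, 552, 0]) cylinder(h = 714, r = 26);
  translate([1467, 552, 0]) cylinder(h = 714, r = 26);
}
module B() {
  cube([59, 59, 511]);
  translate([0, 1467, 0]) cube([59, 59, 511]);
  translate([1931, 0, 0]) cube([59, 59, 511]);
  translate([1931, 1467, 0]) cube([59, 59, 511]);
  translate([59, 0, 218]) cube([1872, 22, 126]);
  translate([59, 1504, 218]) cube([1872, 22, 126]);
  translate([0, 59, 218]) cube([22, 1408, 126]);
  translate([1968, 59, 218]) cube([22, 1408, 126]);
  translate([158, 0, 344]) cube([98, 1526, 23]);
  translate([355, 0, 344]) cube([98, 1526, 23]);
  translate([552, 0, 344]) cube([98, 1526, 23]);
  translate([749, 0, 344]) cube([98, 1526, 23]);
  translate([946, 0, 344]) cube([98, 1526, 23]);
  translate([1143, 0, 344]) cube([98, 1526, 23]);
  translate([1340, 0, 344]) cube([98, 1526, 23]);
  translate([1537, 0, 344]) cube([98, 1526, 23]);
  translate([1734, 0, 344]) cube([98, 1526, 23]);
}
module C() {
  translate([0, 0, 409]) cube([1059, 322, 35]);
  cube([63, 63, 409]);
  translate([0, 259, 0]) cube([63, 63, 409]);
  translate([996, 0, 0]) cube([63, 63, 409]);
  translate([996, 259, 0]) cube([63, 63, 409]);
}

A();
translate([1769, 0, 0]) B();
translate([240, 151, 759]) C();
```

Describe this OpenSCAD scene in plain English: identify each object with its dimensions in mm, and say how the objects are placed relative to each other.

A is a table with a 1539×624 mm rectangular top, 45 mm thick, top surface at z = 759 mm, supported by four round legs of 52 mm diameter, each leg's bounding box inset 46 mm from the nearest pair of top edges, running from the floor.

B is a bed frame 1990 mm long (x) by 1526 mm wide (y). Four 59×59 mm corner posts, 511 mm tall, at the corners of the footprint. Four rails of 22 mm thickness and 126 mm height run between adjacent posts with their undersides at z = 218 mm, their outer faces flush with the outside of the frame (the two x-running rails run between the posts' inner faces; the two y-running rails run between the posts' inner faces). 9 slats, each 98 mm wide (x) and 23 mm thick, lie across the top of the two x-running rails, running the full 1526 mm width of the frame in y; the slats are evenly spaced along x between the inner faces of the end posts with equal gaps (rounded down to the nearest mm) at the −x end and between each pair — any rounding remainder accumulates at the +x end.

C is a bench: a 1059×322 mm seat slab, 35 mm thick, top at z = 444 mm, on four 63×63 mm square legs flush with the seat corners and standing on z = 0.

The bed frame is on the floor beside the table on its +x side. The bench is on top of the table, centred.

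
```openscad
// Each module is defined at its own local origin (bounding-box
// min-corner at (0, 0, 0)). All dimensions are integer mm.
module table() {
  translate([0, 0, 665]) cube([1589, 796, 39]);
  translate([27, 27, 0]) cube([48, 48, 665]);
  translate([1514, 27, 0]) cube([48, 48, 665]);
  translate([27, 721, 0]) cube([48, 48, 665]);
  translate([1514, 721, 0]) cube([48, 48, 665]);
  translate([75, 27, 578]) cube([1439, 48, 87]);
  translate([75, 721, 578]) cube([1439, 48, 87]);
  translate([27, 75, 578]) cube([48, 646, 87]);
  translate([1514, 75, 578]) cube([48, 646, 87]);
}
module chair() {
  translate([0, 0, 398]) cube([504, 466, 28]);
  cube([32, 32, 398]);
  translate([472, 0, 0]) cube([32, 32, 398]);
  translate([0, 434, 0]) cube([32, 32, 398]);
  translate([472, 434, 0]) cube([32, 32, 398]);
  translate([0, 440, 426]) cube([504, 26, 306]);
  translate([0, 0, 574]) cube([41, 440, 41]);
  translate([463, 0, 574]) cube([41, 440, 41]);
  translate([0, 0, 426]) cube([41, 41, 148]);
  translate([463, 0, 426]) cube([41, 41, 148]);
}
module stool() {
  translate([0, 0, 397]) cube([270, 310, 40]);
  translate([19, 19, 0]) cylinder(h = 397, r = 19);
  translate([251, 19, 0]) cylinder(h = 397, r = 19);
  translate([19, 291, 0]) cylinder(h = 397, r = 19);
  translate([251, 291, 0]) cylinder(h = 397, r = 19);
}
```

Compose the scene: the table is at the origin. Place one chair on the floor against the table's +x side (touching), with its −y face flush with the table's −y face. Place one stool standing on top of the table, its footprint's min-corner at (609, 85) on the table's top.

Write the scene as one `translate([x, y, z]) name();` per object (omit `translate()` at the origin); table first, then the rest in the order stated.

table();
translate([1589, 0, 0]) chair();
translate([609, 85, 704]) stool();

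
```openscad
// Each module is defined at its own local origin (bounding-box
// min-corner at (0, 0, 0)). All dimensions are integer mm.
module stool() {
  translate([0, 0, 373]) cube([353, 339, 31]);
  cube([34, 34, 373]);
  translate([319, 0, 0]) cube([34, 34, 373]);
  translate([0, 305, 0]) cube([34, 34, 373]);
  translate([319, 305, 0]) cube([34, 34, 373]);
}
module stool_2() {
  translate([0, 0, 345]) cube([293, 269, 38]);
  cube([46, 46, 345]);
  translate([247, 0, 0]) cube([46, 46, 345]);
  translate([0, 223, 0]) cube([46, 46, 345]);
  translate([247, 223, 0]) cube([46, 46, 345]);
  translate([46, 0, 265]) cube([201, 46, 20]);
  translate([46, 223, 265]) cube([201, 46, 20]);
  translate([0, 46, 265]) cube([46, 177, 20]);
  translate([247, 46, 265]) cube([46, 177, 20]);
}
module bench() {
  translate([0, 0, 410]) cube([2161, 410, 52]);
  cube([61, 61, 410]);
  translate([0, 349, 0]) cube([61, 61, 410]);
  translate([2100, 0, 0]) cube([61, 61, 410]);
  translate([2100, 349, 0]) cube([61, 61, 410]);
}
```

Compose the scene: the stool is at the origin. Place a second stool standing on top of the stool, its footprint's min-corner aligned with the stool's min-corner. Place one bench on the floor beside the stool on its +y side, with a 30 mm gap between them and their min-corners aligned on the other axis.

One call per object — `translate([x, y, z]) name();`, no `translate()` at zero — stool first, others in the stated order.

stool();
translate([0, 0, 404]) stool_2();
translate([0, 369, 0]) bench();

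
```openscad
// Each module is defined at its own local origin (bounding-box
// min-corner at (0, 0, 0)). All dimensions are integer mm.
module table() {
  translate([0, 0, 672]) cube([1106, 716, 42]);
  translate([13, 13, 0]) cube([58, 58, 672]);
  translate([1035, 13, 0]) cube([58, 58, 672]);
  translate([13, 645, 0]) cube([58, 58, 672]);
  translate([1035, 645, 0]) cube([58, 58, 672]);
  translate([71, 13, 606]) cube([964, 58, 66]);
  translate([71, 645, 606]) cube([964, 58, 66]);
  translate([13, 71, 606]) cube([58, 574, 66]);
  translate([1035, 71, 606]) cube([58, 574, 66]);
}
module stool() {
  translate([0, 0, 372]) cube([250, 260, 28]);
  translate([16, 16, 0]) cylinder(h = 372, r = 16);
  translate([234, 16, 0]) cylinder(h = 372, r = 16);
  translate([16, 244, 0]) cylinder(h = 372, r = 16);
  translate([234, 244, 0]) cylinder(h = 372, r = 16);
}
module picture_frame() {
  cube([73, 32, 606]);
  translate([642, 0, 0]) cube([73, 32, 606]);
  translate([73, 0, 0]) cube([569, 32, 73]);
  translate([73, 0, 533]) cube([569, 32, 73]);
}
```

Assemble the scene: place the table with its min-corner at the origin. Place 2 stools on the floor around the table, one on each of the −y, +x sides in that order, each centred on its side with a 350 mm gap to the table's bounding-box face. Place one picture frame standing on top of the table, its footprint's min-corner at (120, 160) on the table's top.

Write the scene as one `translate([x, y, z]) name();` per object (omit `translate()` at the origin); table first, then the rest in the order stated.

table();
translate([428, -610, 0]) stool();
translate([1456, 228, 0]) stool();
translate([120, 160, 714]) picture_frame();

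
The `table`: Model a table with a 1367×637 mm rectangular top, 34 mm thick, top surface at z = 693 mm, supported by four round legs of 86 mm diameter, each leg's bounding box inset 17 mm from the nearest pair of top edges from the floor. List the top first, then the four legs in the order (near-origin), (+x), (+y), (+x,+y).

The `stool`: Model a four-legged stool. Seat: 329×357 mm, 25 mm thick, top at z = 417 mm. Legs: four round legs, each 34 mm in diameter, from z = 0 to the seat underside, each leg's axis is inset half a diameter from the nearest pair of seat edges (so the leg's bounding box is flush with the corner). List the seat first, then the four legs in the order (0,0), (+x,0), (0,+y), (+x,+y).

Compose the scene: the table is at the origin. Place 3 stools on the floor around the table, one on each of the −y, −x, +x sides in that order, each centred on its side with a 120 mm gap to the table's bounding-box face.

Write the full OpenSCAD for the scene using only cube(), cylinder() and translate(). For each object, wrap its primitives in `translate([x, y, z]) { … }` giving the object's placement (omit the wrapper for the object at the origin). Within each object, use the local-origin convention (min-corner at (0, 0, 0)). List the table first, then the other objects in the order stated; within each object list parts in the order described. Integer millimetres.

translate([0, 0, 659]) cube([1367, 637, 34]);
translate([60, 60, 0]) cylinder(h = 659, r = 43);
translate([1307, 60, 0]) cylinder(h = 659, r = 43);
translate([60, 577, 0]) cylinder(h = 659, r = 43);
translate([1307, 577, 0]) cylinder(h = 659, r = 43);
translate([519, -477, 0]) {
  translate([0, 0, 392]) cube([329, 357, 25]);
  translate([17, 17, 0]) cylinder(h = 392, r = 17);
  translate([312, 17, 0]) cylinder(h = 392, r = 17);
  translate([17, 340, 0]) cylinder(h = 392, r = 17);
  translate([312, 340, 0]) cylinder(h = 392, r = 17);
}
translate([-449, 140, 0]) {
  translate([0, 0, 392]) cube([329, 357, 25]);
  translate([17, 17, 0]) cylinder(h = 392, r = 17);
  translate([312, 17, 0]) cylinder(h = 392, r = 17);
  translate([17, 340, 0]) cylinder(h = 392, r = 17);
  translate([312, 340, 0]) cylinder(h = 392, r = 17);
}
translate([1487, 140, 0]) {
  translate([0, 0, 392]) cube([329, 357, 25]);
  translate([17, 17, 0]) cylinder(h = 392, r = 17);
  translate([312, 17, 0]) cylinder(h = 392, r = 17);
  translate([17, 340, 0]) cylinder(h = 392, r = 17);
  translate([312, 340, 0]) cylinder(h = 392, r = 17);
}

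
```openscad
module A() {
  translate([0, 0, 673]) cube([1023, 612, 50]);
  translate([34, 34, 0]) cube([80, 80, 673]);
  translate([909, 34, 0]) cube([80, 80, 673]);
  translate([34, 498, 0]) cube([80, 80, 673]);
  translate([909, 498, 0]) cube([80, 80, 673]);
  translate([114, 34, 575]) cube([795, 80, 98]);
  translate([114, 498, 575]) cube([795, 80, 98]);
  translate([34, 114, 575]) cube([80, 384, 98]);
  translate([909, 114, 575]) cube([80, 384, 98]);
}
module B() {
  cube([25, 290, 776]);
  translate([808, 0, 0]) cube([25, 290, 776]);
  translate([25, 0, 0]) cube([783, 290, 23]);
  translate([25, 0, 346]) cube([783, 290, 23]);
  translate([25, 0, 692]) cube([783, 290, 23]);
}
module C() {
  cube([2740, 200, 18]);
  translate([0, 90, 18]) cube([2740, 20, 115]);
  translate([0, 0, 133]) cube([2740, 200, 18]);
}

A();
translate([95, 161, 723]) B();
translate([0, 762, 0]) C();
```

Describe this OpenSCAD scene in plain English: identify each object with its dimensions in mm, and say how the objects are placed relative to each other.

A is a table: top 1023 mm (x) × 612 mm (y), 50 mm thick, upper face at z = 723 mm, on four 80×80 mm square legs, each inset 34 mm from the nearest pair of top edges, running from z = 0 to the bottom of the top. Four apron rails, 80 mm thick and 98 mm tall, run between adjacent legs with their top edges flush with the underside of the top and their outer faces flush with the legs' outer faces.

B is a bookshelf 833 mm wide overall, 290 mm deep and 776 mm tall. The two sides are 25 mm thick vertical panels. 3 horizontal shelves of 23 mm thickness span between the inner faces of the sides; the lowest shelf sits on the floor and shelves are stacked with a clear vertical gap of 323 mm between each pair.

C is an I-beam lying along x, 2740 mm long. Overall section height 151 mm. Two flanges 200 mm wide (y) and 18 mm thick, one on the floor and one at the top; a web 20 mm thick runs between them, centred on the flange width.

The bookshelf is on top of the table, centred. The I-beam is on the floor beside the table on its +y side.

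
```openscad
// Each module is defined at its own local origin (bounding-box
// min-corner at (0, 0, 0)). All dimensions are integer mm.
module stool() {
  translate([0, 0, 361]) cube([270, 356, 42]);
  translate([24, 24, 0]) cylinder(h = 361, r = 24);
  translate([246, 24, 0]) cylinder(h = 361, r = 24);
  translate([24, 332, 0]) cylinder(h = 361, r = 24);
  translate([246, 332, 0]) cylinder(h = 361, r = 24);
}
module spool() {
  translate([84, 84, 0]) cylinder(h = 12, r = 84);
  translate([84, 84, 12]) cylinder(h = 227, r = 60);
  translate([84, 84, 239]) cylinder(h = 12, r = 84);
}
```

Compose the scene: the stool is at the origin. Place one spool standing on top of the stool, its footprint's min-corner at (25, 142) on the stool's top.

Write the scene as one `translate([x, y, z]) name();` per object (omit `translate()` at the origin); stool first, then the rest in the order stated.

stool();
translate([25, 142, 403]) spool();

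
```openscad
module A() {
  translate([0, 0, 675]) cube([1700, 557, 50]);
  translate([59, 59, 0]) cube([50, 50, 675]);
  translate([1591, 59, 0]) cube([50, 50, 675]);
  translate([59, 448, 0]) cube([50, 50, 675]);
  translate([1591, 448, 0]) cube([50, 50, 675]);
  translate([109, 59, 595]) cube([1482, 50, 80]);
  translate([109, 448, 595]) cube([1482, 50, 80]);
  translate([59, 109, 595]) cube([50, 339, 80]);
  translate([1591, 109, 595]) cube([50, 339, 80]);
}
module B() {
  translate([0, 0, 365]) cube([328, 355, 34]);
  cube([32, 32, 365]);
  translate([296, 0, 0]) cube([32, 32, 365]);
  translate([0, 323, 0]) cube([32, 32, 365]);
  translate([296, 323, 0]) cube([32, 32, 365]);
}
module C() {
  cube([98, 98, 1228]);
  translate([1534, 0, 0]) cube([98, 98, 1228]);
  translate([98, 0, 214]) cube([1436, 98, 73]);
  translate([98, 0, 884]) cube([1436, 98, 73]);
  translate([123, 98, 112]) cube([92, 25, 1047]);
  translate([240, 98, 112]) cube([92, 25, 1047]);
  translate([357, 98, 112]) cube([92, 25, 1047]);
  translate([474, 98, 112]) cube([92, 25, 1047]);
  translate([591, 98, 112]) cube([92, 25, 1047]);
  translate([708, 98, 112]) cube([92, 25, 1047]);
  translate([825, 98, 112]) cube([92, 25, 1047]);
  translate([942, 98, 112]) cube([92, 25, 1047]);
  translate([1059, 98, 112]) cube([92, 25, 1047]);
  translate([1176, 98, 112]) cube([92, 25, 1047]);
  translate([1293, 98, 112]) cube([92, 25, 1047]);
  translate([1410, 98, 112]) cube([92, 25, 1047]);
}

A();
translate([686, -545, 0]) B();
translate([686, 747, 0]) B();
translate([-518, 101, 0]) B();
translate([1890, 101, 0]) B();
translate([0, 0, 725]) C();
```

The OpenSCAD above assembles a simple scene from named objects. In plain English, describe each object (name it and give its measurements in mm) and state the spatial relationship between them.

A is a table: top 1700 mm (x) × 557 mm (y), 50 mm thick, upper face at z = 725 mm, on four 50×50 mm square legs, each inset 59 mm from the nearest pair of top edges, running from z = 0 to the bottom of the top. Four apron rails, 50 mm thick and 80 mm tall, run between adjacent legs with their top edges flush with the underside of the top and their outer faces flush with the legs' outer faces.

B is a simple wooden stool: a rectangular seat 328 mm (x) by 355 mm (y), 34 mm thick, top face at z = 399 mm, on four square legs, each 32×32 mm in cross-section. The legs rest on z = 0, each flush with a corner of the seat.

C is a fence section. Two 98×98 mm posts, 1228 mm tall, stand on the floor with a clear span of 1436 mm between their inner faces. Two horizontal rails of 98×73 mm section span the gap between the posts with their undersides at z = 214 mm and z = 884 mm, flush with the posts' −y face. 12 pickets, each 92 mm wide, 25 mm thick and 1047 mm tall, are fixed to the +y face of the rails with their bottoms at z = 112 mm, evenly spaced across the span with equal gaps (rounded down to the nearest mm) at the −x end and between each pair — any rounding remainder accumulates at the +x end.

Four stools sit around the table at the −y, +y, −x, +x sides. The fence section is on top of the table.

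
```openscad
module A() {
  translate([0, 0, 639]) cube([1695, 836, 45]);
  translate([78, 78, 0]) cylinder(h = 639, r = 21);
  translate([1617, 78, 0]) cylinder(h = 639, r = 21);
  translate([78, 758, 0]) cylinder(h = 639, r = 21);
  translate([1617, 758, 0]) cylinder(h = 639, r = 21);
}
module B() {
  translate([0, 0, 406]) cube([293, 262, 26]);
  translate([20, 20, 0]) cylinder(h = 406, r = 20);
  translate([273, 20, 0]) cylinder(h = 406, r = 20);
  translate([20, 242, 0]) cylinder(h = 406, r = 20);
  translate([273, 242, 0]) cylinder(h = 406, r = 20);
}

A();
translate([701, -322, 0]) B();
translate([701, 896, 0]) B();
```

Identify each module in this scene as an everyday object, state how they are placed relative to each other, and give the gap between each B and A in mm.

A is a table. B is a stool. Two stools sit around the table at the −y, +y sides. The gap between each stool and the table is 60 mm.

Each stool's nearest face is 60 mm from the table's bounding box.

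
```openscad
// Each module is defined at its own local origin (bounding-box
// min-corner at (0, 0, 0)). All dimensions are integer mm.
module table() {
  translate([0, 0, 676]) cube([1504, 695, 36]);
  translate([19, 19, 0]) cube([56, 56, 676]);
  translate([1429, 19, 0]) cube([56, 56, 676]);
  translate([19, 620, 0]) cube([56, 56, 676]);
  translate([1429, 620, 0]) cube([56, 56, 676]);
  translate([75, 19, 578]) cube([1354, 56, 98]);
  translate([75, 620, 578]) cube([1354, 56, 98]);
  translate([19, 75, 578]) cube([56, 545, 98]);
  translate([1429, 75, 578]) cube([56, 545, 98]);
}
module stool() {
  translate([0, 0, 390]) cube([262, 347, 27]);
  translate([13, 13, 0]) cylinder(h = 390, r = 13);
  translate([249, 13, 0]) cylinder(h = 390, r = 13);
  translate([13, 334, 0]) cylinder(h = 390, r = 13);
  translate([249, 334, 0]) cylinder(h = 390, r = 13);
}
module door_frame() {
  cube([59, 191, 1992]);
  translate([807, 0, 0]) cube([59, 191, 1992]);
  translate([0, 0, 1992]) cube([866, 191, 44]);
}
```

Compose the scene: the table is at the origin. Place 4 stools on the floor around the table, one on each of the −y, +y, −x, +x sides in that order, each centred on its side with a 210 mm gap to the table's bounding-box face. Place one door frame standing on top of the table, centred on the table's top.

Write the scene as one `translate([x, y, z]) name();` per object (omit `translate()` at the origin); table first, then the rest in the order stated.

table();
translate([621, -557, 0]) stool();
translate([621, 905, 0]) stool();
translate([-472, 174, 0]) stool();
translate([1714, 174, 0]) stool();
translate([319, 252, 712]) door_frame();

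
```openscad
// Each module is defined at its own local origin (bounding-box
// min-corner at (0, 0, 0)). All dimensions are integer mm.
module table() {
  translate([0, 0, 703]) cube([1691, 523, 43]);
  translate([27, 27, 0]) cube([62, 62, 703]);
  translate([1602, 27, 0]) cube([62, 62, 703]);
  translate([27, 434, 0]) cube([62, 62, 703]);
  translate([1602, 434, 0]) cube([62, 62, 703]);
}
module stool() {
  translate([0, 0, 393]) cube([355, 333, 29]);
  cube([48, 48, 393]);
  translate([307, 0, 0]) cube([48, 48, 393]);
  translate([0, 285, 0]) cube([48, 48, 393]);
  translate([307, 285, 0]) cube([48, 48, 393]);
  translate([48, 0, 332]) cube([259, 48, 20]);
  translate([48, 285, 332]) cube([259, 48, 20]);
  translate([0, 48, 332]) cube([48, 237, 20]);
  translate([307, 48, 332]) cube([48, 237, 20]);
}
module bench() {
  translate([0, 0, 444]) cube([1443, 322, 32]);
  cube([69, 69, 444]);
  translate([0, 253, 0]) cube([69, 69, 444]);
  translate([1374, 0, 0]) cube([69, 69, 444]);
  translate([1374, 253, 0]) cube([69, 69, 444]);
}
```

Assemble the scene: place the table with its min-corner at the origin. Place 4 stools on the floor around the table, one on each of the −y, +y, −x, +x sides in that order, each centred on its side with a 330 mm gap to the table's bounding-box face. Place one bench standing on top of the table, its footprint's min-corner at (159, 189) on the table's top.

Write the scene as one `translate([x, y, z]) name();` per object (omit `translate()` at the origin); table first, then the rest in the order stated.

table();
translate([668, -663, 0]) stool();
translate([668, 853, 0]) stool();
translate([-685, 95, 0]) stool();
translate([2021, 95, 0]) stool();
translate([159, 189, 746]) bench();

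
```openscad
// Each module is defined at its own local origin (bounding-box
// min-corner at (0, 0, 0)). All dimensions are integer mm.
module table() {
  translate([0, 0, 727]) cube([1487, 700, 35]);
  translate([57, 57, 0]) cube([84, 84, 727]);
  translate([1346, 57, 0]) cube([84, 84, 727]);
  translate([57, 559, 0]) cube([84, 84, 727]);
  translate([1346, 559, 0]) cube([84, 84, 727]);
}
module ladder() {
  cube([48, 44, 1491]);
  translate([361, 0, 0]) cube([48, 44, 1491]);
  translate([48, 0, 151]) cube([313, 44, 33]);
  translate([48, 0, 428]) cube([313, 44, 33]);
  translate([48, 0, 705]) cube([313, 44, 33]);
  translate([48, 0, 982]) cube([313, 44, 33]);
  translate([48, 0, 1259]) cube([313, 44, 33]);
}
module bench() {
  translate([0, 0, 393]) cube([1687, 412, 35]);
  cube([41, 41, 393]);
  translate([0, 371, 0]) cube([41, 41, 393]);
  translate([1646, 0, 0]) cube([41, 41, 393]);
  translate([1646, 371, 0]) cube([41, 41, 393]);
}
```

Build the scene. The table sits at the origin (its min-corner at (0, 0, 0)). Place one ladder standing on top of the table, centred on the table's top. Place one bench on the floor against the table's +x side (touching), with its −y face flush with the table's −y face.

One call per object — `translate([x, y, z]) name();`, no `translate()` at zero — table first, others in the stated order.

table();
translate([539, 328, 762]) ladder();
translate([1487, 0, 0]) bench();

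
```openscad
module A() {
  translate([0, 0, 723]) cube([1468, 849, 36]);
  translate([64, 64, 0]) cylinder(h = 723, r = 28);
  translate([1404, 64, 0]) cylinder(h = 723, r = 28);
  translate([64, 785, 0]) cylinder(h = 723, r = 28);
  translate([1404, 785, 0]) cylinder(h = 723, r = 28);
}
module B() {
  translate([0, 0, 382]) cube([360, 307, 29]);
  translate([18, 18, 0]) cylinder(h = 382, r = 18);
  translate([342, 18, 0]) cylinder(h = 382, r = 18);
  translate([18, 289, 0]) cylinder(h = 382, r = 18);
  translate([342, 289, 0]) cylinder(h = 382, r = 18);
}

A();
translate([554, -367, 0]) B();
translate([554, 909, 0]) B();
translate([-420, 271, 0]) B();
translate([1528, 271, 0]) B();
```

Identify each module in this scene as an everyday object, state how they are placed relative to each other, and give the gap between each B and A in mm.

A is a table. B is a stool. Four stools sit around the table at the −y, +y, −x, +x sides. The gap between each stool and the table is 60 mm.

Each stool's nearest face is 60 mm from the table's bounding box.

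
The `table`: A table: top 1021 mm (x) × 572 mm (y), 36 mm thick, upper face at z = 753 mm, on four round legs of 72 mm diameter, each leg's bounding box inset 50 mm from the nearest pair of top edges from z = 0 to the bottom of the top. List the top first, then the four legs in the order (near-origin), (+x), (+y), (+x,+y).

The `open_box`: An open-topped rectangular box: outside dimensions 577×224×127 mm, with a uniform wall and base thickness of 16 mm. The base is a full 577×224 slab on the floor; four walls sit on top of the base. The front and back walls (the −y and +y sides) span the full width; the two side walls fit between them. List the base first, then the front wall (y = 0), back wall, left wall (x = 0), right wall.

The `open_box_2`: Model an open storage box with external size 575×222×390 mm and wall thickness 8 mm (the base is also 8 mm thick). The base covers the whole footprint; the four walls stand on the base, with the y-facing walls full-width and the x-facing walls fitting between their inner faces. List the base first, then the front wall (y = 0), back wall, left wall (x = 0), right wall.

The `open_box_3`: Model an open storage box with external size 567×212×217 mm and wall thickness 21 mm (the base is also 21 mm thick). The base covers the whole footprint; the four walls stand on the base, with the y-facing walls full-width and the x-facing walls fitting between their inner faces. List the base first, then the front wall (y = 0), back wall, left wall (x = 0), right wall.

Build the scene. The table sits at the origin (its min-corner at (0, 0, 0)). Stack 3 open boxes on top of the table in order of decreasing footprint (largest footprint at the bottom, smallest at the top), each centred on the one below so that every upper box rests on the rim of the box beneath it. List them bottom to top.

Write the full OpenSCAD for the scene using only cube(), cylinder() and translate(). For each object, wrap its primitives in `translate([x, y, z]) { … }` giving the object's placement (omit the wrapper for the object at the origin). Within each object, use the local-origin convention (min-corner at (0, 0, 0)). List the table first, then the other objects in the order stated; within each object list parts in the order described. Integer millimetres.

translate([0, 0, 717]) cube([1021, 572, 36]);
translate([86, 86, 0]) cylinder(h = 717, r = 36);
translate([935, 86, 0]) cylinder(h = 717, r = 36);
translate([86, 486, 0]) cylinder(h = 717, r = 36);
translate([935, 486, 0]) cylinder(h = 717, r = 36);
translate([222, 174, 753]) {
  cube([577, 224, 16]);
  translate([0, 0, 16]) cube([577, 16, 111]);
  translate([0, 208, 16]) cube([577, 16, 111]);
  translate([0, 16, 16]) cube([16, 192, 111]);
  translate([561, 16, 16]) cube([16, 192, 111]);
}
translate([223, 175, 880]) {
  cube([575, 222, 8]);
  translate([0, 0, 8]) cube([575, 8, 382]);
  translate([0, 214, 8]) cube([575, 8, 382]);
  translate([0, 8, 8]) cube([8, 206, 382]);
  translate([567, 8, 8]) cube([8, 206, 382]);
}
translate([227, 180, 1270]) {
  cube([567, 212, 21]);
  translate([0, 0, 21]) cube([567, 21, 196]);
  translate([0, 191, 21]) cube([567, 21, 196]);
  translate([0, 21, 21]) cube([21, 170, 196]);
  translate([546, 21, 21]) cube([21, 170, 196]);
}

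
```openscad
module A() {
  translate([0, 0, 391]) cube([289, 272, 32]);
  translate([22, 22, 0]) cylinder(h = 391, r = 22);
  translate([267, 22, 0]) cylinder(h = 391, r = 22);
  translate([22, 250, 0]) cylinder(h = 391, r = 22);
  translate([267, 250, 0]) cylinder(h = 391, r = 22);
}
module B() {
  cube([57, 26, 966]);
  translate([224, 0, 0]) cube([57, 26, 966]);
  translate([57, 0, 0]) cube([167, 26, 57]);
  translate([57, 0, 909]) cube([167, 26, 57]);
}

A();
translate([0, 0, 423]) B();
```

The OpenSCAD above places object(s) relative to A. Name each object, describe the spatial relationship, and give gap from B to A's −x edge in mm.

The picture frame's min-x is at 0; the stool's min-x is 0; gap = 0 mm.

A is a stool. B is a picture frame. The picture frame is on top of the stool. The gap from the picture frame to the stool's −x edge is 0 mm.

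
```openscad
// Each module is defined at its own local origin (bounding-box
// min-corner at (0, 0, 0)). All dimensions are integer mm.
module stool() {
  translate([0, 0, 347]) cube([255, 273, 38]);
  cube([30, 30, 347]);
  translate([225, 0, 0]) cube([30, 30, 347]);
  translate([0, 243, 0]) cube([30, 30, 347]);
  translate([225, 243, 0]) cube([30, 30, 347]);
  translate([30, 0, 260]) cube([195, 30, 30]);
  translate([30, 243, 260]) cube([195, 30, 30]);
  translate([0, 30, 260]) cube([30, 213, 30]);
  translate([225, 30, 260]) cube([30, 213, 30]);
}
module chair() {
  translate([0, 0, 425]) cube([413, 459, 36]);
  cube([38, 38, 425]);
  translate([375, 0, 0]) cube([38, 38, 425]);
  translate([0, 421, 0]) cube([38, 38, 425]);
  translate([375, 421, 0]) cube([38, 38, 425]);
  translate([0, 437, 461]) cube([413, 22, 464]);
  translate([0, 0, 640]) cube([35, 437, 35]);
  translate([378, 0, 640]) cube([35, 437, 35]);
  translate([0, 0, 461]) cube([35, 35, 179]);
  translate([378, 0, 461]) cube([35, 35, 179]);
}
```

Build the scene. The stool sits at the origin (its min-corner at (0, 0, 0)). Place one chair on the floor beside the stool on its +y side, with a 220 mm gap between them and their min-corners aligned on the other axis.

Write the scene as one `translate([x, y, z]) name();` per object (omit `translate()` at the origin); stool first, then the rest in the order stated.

stool();
translate([0, 493, 0]) chair();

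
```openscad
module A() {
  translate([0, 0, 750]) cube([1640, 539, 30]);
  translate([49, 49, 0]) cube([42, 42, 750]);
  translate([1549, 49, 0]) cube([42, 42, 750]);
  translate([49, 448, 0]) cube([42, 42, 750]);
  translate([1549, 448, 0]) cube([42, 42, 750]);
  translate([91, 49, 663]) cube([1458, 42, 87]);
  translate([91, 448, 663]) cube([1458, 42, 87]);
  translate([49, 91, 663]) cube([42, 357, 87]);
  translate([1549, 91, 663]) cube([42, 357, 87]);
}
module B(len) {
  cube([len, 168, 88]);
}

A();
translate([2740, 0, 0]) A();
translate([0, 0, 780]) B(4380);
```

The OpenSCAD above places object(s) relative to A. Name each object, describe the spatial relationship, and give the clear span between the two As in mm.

Second table starts at x = 2740; first ends at x = 1640; clear span = 2740 − 1640 = 1100 mm.

A is a table. B is a beam. A beam spans the tops of two tables. The clear span between the two tables is 1100 mm.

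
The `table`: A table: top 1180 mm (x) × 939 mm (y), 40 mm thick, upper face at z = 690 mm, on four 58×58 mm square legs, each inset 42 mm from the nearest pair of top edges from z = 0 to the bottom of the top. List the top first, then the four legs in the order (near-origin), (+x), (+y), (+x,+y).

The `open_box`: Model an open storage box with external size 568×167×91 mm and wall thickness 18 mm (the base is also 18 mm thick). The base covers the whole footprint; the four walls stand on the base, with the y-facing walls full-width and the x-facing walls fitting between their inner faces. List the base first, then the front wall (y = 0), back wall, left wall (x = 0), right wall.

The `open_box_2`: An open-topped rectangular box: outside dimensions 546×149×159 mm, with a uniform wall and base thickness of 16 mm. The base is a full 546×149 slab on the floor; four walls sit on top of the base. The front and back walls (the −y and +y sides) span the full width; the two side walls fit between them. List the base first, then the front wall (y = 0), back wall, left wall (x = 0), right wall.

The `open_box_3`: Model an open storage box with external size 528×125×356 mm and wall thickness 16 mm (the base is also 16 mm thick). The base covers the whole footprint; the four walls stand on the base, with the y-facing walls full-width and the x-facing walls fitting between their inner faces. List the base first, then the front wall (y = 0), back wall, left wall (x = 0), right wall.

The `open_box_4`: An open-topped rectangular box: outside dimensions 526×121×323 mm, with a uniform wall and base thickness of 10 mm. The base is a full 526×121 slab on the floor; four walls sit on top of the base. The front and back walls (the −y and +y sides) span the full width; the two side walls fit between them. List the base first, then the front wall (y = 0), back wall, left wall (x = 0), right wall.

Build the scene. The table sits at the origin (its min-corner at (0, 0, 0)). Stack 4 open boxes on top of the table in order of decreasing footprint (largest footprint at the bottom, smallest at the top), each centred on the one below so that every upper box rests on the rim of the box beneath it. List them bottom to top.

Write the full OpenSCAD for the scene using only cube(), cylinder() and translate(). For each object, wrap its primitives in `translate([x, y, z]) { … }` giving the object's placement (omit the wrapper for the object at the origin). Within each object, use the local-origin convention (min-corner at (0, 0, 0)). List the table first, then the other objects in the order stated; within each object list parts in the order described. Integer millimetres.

translate([0, 0, 650]) cube([1180, 939, 40]);
translate([42, 42, 0]) cube([58, 58, 650]);
translate([1080, 42, 0]) cube([58, 58, 650]);
translate([42, 839, 0]) cube([58, 58, 650]);
translate([1080, 839, 0]) cube([58, 58, 650]);
translate([306, 386, 690]) {
  cube([568, 167, 18]);
  translate([0, 0, 18]) cube([568, 18, 73]);
  translate([0, 149, 18]) cube([568, 18, 73]);
  translate([0, 18, 18]) cube([18, 131, 73]);
  translate([550, 18, 18]) cube([18, 131, 73]);
}
translate([317, 395, 781]) {
  cube([546, 149, 16]);
  translate([0, 0, 16]) cube([546, 16, 143]);
  translate([0, 133, 16]) cube([546, 16, 143]);
  translate([0, 16, 16]) cube([16, 117, 143]);
  translate([530, 16, 16]) cube([16, 117, 143]);
}
translate([326, 407, 940]) {
  cube([528, 125, 16]);
  translate([0, 0, 16]) cube([528, 16, 340]);
  translate([0, 109, 16]) cube([528, 16, 340]);
  translate([0, 16, 16]) cube([16, 93, 340]);
  translate([512, 16, 16]) cube([16, 93, 340]);
}
translate([327, 409, 1296]) {
  cube([526, 121, 10]);
  translate([0, 0, 10]) cube([526, 10, 313]);
  translate([0, 111, 10]) cube([526, 10, 313]);
  translate([0, 10, 10]) cube([10, 101, 313]);
  translate([516, 10, 10]) cube([10, 101, 313]);
}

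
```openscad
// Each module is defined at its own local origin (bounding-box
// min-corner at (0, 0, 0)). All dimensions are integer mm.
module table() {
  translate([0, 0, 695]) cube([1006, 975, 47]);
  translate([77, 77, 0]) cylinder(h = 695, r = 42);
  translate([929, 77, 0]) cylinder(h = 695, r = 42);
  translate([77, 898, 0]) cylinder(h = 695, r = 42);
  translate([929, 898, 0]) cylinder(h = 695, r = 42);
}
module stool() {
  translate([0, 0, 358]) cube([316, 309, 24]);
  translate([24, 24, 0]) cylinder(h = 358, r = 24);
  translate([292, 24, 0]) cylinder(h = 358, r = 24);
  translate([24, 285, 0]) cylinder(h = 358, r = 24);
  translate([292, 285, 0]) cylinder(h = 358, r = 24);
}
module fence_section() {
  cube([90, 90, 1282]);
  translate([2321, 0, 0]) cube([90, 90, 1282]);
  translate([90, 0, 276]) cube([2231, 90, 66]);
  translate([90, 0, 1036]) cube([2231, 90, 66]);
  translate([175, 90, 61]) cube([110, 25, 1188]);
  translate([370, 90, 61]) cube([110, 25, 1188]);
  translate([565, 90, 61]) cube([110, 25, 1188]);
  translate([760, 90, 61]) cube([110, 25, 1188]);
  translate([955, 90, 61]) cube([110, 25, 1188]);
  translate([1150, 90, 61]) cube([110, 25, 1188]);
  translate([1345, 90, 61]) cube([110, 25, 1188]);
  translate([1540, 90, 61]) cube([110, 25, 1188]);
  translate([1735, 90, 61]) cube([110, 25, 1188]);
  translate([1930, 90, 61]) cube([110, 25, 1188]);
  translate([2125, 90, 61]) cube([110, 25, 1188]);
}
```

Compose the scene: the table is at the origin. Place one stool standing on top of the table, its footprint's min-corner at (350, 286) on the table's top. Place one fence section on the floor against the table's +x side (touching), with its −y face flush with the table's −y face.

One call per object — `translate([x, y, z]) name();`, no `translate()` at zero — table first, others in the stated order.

table();
translate([350, 286, 742]) stool();
translate([1006, 0, 0]) fence_section();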